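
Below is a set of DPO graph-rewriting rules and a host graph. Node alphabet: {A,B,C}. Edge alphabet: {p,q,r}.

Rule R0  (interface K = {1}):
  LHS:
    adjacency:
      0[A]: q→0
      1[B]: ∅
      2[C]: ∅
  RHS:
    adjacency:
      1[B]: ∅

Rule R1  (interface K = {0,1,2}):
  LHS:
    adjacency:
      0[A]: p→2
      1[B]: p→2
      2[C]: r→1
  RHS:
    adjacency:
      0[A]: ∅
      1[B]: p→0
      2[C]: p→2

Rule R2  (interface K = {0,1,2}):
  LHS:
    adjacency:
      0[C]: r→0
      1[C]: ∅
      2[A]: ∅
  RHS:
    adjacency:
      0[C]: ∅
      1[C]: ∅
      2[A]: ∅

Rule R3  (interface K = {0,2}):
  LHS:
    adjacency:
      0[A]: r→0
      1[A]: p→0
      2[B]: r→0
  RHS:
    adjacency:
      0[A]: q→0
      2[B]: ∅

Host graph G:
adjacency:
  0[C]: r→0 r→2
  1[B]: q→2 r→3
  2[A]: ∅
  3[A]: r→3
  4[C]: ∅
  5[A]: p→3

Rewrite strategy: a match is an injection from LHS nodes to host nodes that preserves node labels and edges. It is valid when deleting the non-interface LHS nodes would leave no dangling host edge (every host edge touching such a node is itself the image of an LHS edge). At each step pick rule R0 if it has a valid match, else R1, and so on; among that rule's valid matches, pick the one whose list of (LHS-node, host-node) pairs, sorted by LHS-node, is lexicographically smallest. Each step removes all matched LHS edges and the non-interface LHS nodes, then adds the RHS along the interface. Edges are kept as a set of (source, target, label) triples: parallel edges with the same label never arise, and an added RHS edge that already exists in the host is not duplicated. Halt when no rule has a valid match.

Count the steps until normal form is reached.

Answer: 3

Steps:
start.  V:6 E:6  edges: 0-r->0 0-r->2 1-q->2 1-r->3 3-r->3 5-p->3
1. fire R2 via {0↦0, 1↦4, 2↦2}  →  V:6 E:5  edges: 0-r->2 1-q->2 1-r->3 3-r->3 5-p->3
2. fire R3 via {0↦3, 1↦5, 2↦1}  →  V:5 E:3  edges: 0-r->2 1-q->2 3-q->3
3. fire R0 via {0↦3, 1↦1, 2↦4}  →  V:3 E:2  edges: 0-r->2 1-q->2
halt: no rule applies after step 3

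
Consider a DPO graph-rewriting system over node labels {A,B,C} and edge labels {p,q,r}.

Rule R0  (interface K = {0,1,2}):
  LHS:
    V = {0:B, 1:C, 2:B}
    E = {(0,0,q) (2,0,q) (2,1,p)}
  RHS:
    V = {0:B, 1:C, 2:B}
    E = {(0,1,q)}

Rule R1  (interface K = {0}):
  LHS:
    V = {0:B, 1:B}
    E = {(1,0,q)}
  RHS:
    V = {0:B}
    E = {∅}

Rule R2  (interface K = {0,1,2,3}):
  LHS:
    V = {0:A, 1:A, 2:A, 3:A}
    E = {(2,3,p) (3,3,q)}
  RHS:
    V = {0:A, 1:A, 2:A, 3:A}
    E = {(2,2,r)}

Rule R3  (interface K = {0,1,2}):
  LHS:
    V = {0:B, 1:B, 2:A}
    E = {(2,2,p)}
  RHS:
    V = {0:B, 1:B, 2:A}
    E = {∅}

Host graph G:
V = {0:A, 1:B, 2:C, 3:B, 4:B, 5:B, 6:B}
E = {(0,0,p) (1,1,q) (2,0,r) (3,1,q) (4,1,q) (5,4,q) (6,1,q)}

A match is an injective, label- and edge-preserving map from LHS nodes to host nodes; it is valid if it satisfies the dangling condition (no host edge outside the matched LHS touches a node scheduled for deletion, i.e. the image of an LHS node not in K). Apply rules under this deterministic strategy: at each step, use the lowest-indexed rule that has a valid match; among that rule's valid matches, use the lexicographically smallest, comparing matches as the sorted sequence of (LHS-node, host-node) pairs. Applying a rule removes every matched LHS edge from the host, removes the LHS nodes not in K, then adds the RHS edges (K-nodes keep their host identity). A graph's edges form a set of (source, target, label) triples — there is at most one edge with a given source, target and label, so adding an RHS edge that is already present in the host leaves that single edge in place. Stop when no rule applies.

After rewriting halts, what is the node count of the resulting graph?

Answer: 3

Derivation:
initial: |V|=7 |E|=7  E = 0-p->0 1-q->1 2-r->0 3-q->1 4-q->1 5-q->4 6-q->1
step 1: apply R1 at {0↦1, 1↦3}  → |V|=6 |E|=6  E = 0-p->0 1-q->1 2-r->0 4-q->1 5-q->4 6-q->1
step 2: apply R1 at {0↦1, 1↦6}  → |V|=5 |E|=5  E = 0-p->0 1-q->1 2-r->0 4-q->1 5-q->4
step 3: apply R1 at {0↦4, 1↦5}  → |V|=4 |E|=4  E = 0-p->0 1-q->1 2-r->0 4-q->1
step 4: apply R1 at {0↦1, 1↦4}  → |V|=3 |E|=3  E = 0-p->0 1-q->1 2-r->0
halt: no rule applies after step 4
NF nodes: {0:A, 1:B, 2:C}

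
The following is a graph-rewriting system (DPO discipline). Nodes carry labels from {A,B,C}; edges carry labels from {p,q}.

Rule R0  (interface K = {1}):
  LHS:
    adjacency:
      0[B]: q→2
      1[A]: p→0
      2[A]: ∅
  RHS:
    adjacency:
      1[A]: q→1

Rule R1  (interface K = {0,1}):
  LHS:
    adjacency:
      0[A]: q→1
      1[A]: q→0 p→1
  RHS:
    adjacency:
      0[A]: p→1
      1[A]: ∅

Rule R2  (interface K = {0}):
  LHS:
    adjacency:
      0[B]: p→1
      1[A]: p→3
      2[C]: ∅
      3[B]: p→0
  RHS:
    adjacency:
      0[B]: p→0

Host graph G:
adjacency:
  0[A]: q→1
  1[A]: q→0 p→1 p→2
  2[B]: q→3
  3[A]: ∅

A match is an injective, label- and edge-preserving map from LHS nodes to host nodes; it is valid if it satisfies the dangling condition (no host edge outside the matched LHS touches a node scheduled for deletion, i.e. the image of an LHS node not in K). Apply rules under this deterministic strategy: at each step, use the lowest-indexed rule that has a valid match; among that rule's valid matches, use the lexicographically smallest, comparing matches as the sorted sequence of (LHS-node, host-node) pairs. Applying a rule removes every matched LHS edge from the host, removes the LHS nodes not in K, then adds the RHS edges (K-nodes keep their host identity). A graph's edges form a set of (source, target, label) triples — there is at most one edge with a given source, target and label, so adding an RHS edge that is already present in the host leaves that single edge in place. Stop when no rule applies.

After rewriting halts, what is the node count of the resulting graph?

Answer: 2

Rewrite trace:
initial: |V|=4 |E|=5  E = 0-q->1 1-q->0 1-p->1 1-p->2 2-q->3
step 1: apply R0 at {0↦2, 1↦1, 2↦3}  → |V|=2 |E|=4  E = 0-q->1 1-q->0 1-p->1 1-q->1
step 2: apply R1 at {0↦0, 1↦1}  → |V|=2 |E|=2  E = 0-p->1 1-q->1
normal form: no rule applies after step 2
NF nodes: {0:A, 1:A}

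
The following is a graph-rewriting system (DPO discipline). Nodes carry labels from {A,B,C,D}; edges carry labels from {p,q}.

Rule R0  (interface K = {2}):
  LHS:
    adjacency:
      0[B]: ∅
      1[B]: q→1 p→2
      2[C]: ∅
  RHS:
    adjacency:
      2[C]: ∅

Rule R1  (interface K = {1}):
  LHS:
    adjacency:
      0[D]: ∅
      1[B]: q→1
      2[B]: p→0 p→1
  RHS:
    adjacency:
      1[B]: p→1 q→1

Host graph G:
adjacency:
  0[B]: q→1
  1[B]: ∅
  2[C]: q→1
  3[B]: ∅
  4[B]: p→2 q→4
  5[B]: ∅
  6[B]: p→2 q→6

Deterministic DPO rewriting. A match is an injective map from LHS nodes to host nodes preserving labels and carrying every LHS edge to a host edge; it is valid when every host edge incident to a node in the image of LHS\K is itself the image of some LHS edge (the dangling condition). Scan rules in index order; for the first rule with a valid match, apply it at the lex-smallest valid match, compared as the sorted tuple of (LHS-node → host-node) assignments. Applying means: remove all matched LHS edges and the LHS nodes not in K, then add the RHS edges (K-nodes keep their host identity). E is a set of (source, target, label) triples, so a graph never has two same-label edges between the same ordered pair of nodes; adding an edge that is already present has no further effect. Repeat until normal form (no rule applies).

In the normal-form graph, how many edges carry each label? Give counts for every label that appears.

Answer: q:2

Derivation:
start.  V:7 E:6  edges: 0-q->1 2-q->1 4-p->2 4-q->4 6-p->2 6-q->6
1. fire R0 via {0↦3, 1↦4, 2↦2}  →  V:5 E:4  edges: 0-q->1 2-q->1 6-p->2 6-q->6
2. fire R0 via {0↦5, 1↦6, 2↦2}  →  V:3 E:2  edges: 0-q->1 2-q->1
final graph: no rule applies after step 2
NF edges: [(0, 1, 'q'), (2, 1, 'q')]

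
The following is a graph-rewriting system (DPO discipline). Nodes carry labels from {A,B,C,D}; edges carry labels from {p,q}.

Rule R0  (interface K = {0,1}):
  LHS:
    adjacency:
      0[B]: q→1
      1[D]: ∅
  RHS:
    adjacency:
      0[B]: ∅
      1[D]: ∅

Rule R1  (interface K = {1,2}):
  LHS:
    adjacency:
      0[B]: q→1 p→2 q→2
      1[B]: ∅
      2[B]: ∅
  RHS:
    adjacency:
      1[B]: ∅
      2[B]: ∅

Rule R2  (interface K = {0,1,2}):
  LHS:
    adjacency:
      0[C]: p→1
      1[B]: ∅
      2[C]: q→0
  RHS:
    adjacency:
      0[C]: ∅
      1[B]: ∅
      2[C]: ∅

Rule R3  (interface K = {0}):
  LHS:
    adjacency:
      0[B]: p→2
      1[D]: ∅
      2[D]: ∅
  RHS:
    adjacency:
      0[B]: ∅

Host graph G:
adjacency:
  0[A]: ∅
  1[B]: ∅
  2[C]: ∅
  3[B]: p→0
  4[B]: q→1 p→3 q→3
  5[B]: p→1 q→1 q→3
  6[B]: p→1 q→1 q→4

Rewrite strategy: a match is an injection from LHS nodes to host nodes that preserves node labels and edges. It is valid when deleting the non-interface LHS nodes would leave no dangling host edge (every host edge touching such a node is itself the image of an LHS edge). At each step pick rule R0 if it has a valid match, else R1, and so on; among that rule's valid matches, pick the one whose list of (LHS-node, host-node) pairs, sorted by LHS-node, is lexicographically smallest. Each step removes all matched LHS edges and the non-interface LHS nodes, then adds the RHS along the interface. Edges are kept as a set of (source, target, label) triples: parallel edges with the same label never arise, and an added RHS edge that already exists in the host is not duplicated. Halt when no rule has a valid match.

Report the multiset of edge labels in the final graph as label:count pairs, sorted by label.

Answer: p:1

Derivation:
[0] host  ⇒  7 nodes, 10 edges  {3-p->0 4-q->1 4-p->3 4-q->3 5-p->1 5-q->1 5-q->3 6-p->1 6-q->1 6-q->4}
[1] R1 @ {0↦5, 1↦3, 2↦1}  ⇒  6 nodes, 7 edges  {3-p->0 4-q->1 4-p->3 4-q->3 6-p->1 6-q->1 6-q->4}
[2] R1 @ {0↦6, 1↦4, 2↦1}  ⇒  5 nodes, 4 edges  {3-p->0 4-q->1 4-p->3 4-q->3}
[3] R1 @ {0↦4, 1↦1, 2↦3}  ⇒  4 nodes, 1 edges  {3-p->0}
normal form: no rule applies after step 3
NF edges: [(3, 0, 'p')]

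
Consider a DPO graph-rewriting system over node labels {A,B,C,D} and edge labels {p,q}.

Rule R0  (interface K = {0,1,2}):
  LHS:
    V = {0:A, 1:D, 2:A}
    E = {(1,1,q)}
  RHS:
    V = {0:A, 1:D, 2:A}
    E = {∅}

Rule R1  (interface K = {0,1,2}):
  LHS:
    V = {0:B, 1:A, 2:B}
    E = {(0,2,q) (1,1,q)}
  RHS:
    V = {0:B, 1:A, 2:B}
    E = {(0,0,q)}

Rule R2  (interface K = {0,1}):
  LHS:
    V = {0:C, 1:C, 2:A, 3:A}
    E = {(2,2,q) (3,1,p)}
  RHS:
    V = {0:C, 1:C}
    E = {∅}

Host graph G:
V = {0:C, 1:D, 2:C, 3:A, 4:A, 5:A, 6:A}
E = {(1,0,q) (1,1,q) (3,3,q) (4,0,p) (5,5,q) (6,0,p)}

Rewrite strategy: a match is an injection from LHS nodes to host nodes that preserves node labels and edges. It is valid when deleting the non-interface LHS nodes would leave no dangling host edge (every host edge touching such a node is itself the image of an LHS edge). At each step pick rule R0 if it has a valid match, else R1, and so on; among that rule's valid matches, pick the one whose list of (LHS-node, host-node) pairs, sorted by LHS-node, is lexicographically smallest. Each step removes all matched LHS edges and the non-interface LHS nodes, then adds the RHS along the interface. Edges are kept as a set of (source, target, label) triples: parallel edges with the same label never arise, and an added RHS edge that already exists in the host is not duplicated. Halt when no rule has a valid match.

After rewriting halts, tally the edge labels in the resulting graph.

Answer: q:1

Derivation:
[0] host  ⇒  7 nodes, 6 edges  {1-q->0 1-q->1 3-q->3 4-p->0 5-q->5 6-p->0}
[1] R0 @ {0↦3, 1↦1, 2↦4}  ⇒  7 nodes, 5 edges  {1-q->0 3-q->3 4-p->0 5-q->5 6-p->0}
[2] R2 @ {0↦2, 1↦0, 2↦3, 3↦4}  ⇒  5 nodes, 3 edges  {1-q->0 5-q->5 6-p->0}
[3] R2 @ {0↦2, 1↦0, 2↦5, 3↦6}  ⇒  3 nodes, 1 edges  {1-q->0}
halt: no rule applies after step 3
NF edges: [(1, 0, 'q')]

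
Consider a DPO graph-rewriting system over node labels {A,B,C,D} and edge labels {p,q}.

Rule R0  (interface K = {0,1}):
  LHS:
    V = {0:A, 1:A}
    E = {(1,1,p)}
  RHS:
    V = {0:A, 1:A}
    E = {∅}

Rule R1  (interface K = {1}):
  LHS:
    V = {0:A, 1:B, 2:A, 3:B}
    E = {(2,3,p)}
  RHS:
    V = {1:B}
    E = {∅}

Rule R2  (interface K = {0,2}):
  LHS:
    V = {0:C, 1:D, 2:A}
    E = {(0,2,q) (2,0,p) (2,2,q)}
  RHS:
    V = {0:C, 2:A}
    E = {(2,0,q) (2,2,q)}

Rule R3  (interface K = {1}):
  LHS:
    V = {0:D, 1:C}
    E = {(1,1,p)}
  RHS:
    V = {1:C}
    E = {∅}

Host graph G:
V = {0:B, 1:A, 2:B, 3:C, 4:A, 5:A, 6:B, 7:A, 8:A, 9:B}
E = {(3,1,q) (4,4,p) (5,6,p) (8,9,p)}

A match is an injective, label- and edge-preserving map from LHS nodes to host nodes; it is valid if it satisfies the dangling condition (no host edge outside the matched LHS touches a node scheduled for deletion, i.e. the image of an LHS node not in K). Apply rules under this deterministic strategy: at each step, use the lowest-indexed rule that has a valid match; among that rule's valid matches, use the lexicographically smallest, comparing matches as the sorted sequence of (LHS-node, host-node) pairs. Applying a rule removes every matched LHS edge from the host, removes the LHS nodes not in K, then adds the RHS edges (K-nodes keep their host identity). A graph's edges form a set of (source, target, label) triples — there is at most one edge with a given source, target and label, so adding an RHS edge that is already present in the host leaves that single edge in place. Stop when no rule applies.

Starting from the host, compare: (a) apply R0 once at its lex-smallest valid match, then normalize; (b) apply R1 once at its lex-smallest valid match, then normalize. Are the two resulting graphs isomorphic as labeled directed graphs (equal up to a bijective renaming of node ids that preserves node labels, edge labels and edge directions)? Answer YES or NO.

branch R0-first: apply at {0↦1, 1↦4} → |E|=3, then 2 more step(s) → NF |V|=4 |E|=1 V={0:B, 1:A, 2:B, 3:C} E=3-q->1
branch R1-first: apply at {0↦7, 1↦0, 2↦5, 3↦6} → |E|=3, then 2 more step(s) → NF |V|=4 |E|=1 V={0:B, 1:A, 2:B, 3:C} E=3-q->1
graphs isomorphic (equal up to label-preserving node renaming)

Answer: YES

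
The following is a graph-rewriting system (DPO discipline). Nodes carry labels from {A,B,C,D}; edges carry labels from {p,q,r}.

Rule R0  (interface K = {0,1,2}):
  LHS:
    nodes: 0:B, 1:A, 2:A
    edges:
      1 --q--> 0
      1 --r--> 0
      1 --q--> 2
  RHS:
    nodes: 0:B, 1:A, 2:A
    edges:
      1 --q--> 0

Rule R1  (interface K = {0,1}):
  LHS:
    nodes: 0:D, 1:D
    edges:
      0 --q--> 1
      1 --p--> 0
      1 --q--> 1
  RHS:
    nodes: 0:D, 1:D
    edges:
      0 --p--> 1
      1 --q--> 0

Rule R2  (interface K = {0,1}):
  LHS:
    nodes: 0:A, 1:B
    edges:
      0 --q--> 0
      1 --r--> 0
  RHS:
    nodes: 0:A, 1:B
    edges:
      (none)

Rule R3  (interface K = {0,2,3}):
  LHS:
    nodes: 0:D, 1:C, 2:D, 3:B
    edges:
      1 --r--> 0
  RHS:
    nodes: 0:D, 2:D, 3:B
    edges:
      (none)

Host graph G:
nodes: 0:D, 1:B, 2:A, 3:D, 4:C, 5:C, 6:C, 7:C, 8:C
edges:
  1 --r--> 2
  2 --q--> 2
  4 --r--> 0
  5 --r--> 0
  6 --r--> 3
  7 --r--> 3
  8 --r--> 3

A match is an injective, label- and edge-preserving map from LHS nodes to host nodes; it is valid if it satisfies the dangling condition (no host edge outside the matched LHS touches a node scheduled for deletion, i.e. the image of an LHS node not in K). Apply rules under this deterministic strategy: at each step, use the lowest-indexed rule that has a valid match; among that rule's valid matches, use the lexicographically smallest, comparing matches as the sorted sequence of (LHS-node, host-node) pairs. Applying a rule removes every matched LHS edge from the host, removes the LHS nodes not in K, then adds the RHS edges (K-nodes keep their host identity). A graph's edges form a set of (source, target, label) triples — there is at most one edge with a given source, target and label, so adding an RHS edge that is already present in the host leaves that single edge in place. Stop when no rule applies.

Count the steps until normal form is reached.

Answer: 6

Steps:
start.  V:9 E:7  edges: 1-r->2 2-q->2 4-r->0 5-r->0 6-r->3 7-r->3 8-r->3
1. fire R2 via {0↦2, 1↦1}  →  V:9 E:5  edges: 4-r->0 5-r->0 6-r->3 7-r->3 8-r->3
2. fire R3 via {0↦0, 1↦4, 2↦3, 3↦1}  →  V:8 E:4  edges: 5-r->0 6-r->3 7-r->3 8-r->3
3. fire R3 via {0↦0, 1↦5, 2↦3, 3↦1}  →  V:7 E:3  edges: 6-r->3 7-r->3 8-r->3
4. fire R3 via {0↦3, 1↦6, 2↦0, 3↦1}  →  V:6 E:2  edges: 7-r->3 8-r->3
5. fire R3 via {0↦3, 1↦7, 2↦0, 3↦1}  →  V:5 E:1  edges: 8-r->3
6. fire R3 via {0↦3, 1↦8, 2↦0, 3↦1}  →  V:4 E:0  edges: ∅
normal form: no rule applies after step 6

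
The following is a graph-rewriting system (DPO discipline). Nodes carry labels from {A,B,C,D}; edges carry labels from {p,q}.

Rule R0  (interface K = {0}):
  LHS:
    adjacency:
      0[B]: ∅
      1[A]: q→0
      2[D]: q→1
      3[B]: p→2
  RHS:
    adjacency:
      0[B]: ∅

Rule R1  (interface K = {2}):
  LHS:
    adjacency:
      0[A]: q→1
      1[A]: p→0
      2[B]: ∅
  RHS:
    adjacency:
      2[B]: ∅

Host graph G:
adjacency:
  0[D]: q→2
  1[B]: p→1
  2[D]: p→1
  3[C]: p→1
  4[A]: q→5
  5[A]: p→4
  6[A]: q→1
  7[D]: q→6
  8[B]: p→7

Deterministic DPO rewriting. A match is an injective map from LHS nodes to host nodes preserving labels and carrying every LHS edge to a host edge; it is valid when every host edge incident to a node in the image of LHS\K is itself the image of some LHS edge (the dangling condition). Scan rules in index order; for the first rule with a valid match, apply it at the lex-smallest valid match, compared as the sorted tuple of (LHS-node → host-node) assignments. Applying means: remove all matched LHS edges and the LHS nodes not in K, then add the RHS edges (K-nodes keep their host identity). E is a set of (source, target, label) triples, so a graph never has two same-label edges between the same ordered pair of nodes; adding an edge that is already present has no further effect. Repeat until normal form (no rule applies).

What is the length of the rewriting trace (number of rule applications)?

Answer: 2

Rewrite trace:
initial: |V|=9 |E|=9  E = 0-q->2 1-p->1 2-p->1 3-p->1 4-q->5 5-p->4 6-q->1 7-q->6 8-p->7
step 1: apply R0 at {0↦1, 1↦6, 2↦7, 3↦8}  → |V|=6 |E|=6  E = 0-q->2 1-p->1 2-p->1 3-p->1 4-q->5 5-p->4
step 2: apply R1 at {0↦4, 1↦5, 2↦1}  → |V|=4 |E|=4  E = 0-q->2 1-p->1 2-p->1 3-p->1
final graph: no rule applies after step 2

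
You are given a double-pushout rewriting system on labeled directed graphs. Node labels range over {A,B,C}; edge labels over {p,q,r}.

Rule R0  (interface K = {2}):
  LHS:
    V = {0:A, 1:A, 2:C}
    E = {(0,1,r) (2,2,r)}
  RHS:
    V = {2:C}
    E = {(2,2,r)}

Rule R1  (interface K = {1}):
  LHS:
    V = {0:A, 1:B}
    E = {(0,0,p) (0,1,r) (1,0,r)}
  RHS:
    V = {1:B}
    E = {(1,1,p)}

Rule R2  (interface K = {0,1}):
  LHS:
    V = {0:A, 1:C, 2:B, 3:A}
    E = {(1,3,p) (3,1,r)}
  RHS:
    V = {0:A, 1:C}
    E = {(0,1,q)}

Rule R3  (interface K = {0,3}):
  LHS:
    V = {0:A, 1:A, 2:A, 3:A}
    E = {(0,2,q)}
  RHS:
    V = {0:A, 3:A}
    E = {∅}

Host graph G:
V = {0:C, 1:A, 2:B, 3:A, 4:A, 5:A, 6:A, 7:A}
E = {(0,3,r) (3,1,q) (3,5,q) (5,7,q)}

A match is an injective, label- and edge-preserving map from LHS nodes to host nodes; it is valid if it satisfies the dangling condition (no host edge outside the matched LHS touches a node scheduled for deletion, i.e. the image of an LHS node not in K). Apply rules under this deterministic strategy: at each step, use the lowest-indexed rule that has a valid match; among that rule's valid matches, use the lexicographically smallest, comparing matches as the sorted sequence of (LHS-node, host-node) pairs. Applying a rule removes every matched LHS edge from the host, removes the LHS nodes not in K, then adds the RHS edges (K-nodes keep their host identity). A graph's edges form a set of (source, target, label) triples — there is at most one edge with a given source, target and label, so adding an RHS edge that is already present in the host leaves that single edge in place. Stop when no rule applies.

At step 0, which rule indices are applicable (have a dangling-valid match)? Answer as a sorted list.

Answer: [R3]

Derivation:
R0: no valid match — LHS pattern not found
R1: no valid match — LHS pattern not found
R2: no valid match — LHS pattern not found
R3: 12 valid matches — {0↦3, 1↦4, 2↦1, 3↦5}, {0↦3, 1↦4, 2↦1, 3↦6}, {0↦3, 1↦4, 2↦1, 3↦7} (+9 more)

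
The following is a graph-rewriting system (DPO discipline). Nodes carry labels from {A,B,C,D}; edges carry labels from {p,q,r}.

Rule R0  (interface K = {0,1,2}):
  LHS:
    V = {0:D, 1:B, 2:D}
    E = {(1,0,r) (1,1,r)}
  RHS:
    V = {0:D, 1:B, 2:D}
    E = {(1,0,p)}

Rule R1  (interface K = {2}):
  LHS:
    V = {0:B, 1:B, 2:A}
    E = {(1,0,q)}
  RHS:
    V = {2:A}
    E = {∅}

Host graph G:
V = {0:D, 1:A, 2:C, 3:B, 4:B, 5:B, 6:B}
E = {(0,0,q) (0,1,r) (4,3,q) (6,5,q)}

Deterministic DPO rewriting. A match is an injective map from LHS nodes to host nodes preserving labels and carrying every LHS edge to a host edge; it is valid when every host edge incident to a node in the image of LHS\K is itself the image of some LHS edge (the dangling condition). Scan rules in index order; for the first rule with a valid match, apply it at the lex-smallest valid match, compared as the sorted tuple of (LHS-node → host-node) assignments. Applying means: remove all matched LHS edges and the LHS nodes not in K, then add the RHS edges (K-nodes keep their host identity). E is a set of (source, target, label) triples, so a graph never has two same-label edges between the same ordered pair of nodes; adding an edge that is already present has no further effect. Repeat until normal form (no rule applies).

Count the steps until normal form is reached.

Answer: 2

Derivation:
[0] host  ⇒  7 nodes, 4 edges  {0-q->0 0-r->1 4-q->3 6-q->5}
[1] R1 @ {0↦3, 1↦4, 2↦1}  ⇒  5 nodes, 3 edges  {0-q->0 0-r->1 6-q->5}
[2] R1 @ {0↦5, 1↦6, 2↦1}  ⇒  3 nodes, 2 edges  {0-q->0 0-r->1}
normal form: no rule applies after step 2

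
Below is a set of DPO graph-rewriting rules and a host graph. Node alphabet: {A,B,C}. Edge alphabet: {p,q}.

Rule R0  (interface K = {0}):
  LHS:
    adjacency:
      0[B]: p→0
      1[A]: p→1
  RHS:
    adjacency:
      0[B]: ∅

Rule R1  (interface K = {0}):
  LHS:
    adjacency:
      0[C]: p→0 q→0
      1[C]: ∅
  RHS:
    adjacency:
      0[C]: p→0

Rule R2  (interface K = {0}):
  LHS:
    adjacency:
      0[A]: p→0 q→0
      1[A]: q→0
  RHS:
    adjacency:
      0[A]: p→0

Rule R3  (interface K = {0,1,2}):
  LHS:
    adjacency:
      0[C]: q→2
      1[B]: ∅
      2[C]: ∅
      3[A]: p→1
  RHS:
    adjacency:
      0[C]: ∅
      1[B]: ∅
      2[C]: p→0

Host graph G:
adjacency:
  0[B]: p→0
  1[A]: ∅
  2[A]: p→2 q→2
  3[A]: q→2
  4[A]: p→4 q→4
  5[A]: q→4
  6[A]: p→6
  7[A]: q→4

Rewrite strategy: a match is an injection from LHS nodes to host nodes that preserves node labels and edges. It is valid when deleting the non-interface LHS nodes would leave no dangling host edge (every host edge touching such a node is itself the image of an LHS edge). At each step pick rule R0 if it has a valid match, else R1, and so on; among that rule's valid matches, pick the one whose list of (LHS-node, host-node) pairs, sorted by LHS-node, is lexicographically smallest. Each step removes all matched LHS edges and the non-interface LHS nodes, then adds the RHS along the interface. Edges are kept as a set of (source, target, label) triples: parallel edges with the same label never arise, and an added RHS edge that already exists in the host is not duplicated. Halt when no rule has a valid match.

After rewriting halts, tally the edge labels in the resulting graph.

initial: |V|=8 |E|=9  E = 0-p->0 2-p->2 2-q->2 3-q->2 4-p->4 4-q->4 5-q->4 6-p->6 7-q->4
step 1: apply R0 at {0↦0, 1↦6}  → |V|=7 |E|=7  E = 2-p->2 2-q->2 3-q->2 4-p->4 4-q->4 5-q->4 7-q->4
step 2: apply R2 at {0↦2, 1↦3}  → |V|=6 |E|=5  E = 2-p->2 4-p->4 4-q->4 5-q->4 7-q->4
step 3: apply R2 at {0↦4, 1↦5}  → |V|=5 |E|=3  E = 2-p->2 4-p->4 7-q->4
final graph: no rule applies after step 3
NF edges: [(2, 2, 'p'), (4, 4, 'p'), (7, 4, 'q')]

Answer: p:2 q:1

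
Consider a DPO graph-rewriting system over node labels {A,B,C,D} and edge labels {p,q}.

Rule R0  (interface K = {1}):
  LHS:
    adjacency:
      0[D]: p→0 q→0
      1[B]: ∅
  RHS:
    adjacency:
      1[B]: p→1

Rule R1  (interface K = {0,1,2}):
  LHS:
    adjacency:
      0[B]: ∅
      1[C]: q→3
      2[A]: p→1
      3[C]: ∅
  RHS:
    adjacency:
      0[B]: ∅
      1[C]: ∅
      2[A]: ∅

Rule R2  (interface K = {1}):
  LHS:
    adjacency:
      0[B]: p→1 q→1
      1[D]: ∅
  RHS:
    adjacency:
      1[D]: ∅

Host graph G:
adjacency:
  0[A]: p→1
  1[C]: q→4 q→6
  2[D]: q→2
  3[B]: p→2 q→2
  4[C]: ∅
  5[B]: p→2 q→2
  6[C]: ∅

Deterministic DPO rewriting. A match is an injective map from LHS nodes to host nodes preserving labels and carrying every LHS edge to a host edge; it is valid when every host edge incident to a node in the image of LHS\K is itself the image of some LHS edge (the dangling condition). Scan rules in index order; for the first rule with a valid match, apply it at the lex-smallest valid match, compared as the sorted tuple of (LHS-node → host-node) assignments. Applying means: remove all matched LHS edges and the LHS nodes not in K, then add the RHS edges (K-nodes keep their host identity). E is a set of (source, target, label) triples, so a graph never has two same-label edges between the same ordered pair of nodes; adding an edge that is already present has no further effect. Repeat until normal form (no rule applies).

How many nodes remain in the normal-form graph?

[0] host  ⇒  7 nodes, 8 edges  {0-p->1 1-q->4 1-q->6 2-q->2 3-p->2 3-q->2 5-p->2 5-q->2}
[1] R1 @ {0↦3, 1↦1, 2↦0, 3↦4}  ⇒  6 nodes, 6 edges  {1-q->6 2-q->2 3-p->2 3-q->2 5-p->2 5-q->2}
[2] R2 @ {0↦3, 1↦2}  ⇒  5 nodes, 4 edges  {1-q->6 2-q->2 5-p->2 5-q->2}
[3] R2 @ {0↦5, 1↦2}  ⇒  4 nodes, 2 edges  {1-q->6 2-q->2}
halt: no rule applies after step 3
NF nodes: {0:A, 1:C, 2:D, 6:C}

Answer: 4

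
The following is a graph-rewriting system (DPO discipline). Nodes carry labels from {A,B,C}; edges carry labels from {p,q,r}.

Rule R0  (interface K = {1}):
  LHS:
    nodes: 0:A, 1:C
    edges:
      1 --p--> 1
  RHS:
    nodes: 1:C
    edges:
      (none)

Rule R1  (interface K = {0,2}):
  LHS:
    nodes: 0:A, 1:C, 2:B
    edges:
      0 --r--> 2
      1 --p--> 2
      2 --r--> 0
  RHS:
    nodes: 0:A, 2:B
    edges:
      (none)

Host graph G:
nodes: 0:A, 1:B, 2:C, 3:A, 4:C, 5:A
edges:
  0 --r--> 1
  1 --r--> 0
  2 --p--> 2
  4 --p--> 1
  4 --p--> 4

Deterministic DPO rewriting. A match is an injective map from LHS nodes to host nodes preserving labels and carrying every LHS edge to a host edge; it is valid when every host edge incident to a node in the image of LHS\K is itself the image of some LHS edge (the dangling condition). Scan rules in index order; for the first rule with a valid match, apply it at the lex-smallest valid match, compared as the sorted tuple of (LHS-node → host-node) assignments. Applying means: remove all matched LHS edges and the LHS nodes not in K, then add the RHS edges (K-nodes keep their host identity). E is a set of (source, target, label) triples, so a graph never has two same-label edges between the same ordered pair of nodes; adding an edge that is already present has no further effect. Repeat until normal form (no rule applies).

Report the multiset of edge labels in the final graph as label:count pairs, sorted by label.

Answer: (no edges)

Derivation:
start.  V:6 E:5  edges: 0-r->1 1-r->0 2-p->2 4-p->1 4-p->4
1. fire R0 via {0↦3, 1↦2}  →  V:5 E:4  edges: 0-r->1 1-r->0 4-p->1 4-p->4
2. fire R0 via {0↦5, 1↦4}  →  V:4 E:3  edges: 0-r->1 1-r->0 4-p->1
3. fire R1 via {0↦0, 1↦4, 2↦1}  →  V:3 E:0  edges: ∅
normal form: no rule applies after step 3
NF edges: []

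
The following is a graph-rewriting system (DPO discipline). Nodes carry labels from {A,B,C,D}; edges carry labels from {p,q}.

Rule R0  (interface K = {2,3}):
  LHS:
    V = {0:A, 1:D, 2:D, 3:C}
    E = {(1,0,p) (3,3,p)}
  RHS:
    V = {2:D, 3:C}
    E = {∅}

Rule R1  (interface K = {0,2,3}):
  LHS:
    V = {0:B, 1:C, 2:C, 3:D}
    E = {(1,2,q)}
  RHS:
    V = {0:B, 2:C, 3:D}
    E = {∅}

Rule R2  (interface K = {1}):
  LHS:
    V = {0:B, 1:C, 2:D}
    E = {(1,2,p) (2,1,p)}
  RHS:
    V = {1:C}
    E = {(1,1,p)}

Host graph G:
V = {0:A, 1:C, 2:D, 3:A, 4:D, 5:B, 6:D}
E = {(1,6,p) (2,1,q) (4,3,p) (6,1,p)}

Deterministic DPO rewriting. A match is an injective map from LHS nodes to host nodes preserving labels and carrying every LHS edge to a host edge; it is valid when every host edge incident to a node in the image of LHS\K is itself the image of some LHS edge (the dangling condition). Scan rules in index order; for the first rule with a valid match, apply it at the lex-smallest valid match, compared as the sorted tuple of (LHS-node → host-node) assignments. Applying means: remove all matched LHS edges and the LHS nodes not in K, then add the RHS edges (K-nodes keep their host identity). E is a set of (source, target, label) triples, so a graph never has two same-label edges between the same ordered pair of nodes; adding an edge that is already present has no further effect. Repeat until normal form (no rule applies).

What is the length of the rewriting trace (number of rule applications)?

initial: |V|=7 |E|=4  E = 1-p->6 2-q->1 4-p->3 6-p->1
step 1: apply R2 at {0↦5, 1↦1, 2↦6}  → |V|=5 |E|=3  E = 1-p->1 2-q->1 4-p->3
step 2: apply R0 at {0↦3, 1↦4, 2↦2, 3↦1}  → |V|=3 |E|=1  E = 2-q->1
normal form: no rule applies after step 2

Answer: 2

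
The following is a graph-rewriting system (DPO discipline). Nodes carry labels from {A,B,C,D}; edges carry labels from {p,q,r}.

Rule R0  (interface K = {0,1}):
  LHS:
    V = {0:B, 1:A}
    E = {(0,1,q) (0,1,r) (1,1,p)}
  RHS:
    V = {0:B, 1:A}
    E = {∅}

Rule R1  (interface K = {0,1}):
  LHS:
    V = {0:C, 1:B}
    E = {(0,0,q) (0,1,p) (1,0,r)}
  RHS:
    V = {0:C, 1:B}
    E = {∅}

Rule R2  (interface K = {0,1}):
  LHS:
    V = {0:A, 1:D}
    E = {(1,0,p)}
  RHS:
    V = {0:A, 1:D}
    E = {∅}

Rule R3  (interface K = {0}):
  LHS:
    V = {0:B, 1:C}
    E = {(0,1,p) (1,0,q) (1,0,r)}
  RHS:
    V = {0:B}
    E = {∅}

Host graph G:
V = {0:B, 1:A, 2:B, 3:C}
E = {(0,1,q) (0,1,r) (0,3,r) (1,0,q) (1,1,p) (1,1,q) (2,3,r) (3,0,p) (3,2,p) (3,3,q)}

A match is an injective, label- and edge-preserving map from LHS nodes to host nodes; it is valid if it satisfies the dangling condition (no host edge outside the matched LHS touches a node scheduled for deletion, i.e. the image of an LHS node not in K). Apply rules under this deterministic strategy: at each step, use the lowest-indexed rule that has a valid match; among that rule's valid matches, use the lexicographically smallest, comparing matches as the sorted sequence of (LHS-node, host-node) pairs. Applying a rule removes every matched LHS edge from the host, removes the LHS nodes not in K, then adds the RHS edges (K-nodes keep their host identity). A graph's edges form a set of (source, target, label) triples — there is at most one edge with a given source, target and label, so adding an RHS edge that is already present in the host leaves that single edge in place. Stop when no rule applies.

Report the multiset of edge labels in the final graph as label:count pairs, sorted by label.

Answer: p:1 q:2 r:1

Derivation:
start.  V:4 E:10  edges: 0-q->1 0-r->1 0-r->3 1-q->0 1-p->1 1-q->1 2-r->3 3-p->0 3-p->2 3-q->3
1. fire R0 via {0↦0, 1↦1}  →  V:4 E:7  edges: 0-r->3 1-q->0 1-q->1 2-r->3 3-p->0 3-p->2 3-q->3
2. fire R1 via {0↦3, 1↦0}  →  V:4 E:4  edges: 1-q->0 1-q->1 2-r->3 3-p->2
final graph: no rule applies after step 2
NF edges: [(1, 0, 'q'), (1, 1, 'q'), (2, 3, 'r'), (3, 2, 'p')]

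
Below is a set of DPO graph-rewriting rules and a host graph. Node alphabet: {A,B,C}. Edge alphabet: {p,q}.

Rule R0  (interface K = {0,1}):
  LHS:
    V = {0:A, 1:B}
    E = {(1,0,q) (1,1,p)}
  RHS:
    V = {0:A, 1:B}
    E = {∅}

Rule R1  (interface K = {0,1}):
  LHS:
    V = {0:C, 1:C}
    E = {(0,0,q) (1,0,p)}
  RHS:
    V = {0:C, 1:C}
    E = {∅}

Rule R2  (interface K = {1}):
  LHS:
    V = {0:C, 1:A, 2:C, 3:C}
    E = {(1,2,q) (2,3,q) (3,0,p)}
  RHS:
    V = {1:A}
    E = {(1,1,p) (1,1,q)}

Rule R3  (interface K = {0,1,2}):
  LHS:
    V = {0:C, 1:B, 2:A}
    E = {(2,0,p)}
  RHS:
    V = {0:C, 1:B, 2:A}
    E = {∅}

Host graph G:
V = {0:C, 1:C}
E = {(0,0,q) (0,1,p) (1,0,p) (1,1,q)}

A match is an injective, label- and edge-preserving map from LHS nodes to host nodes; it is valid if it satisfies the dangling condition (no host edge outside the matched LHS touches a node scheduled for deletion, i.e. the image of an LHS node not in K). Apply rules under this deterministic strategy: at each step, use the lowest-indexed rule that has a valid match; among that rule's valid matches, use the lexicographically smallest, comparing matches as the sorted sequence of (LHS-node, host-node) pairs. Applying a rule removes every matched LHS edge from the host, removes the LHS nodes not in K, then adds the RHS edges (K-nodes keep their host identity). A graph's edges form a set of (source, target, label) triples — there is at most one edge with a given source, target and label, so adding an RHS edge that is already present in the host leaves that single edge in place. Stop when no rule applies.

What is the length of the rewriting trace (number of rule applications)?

[0] host  ⇒  2 nodes, 4 edges  {0-q->0 0-p->1 1-p->0 1-q->1}
[1] R1 @ {0↦0, 1↦1}  ⇒  2 nodes, 2 edges  {0-p->1 1-q->1}
[2] R1 @ {0↦1, 1↦0}  ⇒  2 nodes, 0 edges  {∅}
halt: no rule applies after step 2

Answer: 2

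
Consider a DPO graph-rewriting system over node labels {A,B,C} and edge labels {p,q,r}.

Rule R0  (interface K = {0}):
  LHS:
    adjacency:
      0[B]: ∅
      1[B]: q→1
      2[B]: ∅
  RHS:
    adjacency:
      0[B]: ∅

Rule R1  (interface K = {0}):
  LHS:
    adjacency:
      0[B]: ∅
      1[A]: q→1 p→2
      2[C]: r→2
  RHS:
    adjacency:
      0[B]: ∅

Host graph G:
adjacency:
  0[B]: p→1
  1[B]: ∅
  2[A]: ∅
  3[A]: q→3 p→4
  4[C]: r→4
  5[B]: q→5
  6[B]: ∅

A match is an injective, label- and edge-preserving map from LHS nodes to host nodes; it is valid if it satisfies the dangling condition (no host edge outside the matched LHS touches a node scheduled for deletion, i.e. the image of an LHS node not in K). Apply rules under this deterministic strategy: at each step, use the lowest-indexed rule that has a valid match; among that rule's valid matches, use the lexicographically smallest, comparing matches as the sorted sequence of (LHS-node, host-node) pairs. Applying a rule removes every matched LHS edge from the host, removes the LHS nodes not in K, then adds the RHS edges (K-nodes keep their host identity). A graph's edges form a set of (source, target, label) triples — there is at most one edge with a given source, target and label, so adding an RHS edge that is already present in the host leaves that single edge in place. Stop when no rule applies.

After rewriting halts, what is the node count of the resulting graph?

start.  V:7 E:5  edges: 0-p->1 3-q->3 3-p->4 4-r->4 5-q->5
1. fire R0 via {0↦0, 1↦5, 2↦6}  →  V:5 E:4  edges: 0-p->1 3-q->3 3-p->4 4-r->4
2. fire R1 via {0↦0, 1↦3, 2↦4}  →  V:3 E:1  edges: 0-p->1
final graph: no rule applies after step 2
NF nodes: {0:B, 1:B, 2:A}

Answer: 3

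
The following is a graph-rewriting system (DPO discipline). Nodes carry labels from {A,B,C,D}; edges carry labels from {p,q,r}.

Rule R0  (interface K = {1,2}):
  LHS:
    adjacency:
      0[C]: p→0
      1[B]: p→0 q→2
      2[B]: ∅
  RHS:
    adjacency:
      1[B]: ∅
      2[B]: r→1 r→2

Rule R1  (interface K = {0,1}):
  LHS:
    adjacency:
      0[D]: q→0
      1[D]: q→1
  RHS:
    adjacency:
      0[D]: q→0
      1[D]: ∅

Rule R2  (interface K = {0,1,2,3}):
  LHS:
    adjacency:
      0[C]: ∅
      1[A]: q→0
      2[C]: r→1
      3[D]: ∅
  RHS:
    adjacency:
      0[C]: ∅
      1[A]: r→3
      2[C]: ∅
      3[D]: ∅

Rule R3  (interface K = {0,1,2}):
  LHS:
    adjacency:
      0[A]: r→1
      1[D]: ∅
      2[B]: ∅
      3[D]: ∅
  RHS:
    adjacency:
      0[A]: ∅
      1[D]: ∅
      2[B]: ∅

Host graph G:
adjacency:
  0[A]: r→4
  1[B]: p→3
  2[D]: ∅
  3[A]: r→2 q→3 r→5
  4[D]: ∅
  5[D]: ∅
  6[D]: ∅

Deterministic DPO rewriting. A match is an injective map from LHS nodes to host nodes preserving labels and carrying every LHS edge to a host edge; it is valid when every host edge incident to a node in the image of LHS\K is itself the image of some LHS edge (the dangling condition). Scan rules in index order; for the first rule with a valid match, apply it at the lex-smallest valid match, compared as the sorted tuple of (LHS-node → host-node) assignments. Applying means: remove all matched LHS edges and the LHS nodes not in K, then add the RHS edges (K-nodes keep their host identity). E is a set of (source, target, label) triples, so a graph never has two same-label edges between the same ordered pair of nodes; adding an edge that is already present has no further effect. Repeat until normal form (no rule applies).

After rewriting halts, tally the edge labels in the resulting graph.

Answer: p:1 q:1

Steps:
[0] host  ⇒  7 nodes, 5 edges  {0-r->4 1-p->3 3-r->2 3-q->3 3-r->5}
[1] R3 @ {0↦0, 1↦4, 2↦1, 3↦6}  ⇒  6 nodes, 4 edges  {1-p->3 3-r->2 3-q->3 3-r->5}
[2] R3 @ {0↦3, 1↦2, 2↦1, 3↦4}  ⇒  5 nodes, 3 edges  {1-p->3 3-q->3 3-r->5}
[3] R3 @ {0↦3, 1↦5, 2↦1, 3↦2}  ⇒  4 nodes, 2 edges  {1-p->3 3-q->3}
halt: no rule applies after step 3
NF edges: [(1, 3, 'p'), (3, 3, 'q')]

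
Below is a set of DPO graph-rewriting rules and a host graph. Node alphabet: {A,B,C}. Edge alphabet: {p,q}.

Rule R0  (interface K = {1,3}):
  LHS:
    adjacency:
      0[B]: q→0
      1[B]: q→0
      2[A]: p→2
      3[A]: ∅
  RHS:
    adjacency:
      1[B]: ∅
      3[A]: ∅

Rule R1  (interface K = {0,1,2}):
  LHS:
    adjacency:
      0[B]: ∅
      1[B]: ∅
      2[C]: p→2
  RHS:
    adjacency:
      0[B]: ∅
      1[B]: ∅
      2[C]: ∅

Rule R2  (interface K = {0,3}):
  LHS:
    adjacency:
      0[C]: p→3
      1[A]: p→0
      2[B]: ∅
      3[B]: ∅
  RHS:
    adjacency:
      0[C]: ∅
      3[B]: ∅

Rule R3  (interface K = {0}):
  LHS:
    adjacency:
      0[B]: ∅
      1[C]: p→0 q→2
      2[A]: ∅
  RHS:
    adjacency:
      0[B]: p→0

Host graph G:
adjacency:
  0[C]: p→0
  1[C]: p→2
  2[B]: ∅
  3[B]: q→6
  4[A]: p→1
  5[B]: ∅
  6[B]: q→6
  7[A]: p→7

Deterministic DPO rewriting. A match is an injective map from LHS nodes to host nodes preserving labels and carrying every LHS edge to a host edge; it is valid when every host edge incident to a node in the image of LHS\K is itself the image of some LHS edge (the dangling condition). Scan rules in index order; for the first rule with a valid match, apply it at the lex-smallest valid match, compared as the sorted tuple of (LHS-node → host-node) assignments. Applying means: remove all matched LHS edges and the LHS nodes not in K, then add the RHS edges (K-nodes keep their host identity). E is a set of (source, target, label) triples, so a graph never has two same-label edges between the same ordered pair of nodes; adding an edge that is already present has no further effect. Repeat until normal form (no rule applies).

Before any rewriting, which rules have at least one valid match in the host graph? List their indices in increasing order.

Answer: [R0,R1,R2]

Rewrite trace:
R0: 1 valid match — {0↦6, 1↦3, 2↦7, 3↦4}
R1: 12 valid matches — {0↦2, 1↦3, 2↦0}, {0↦2, 1↦5, 2↦0}, {0↦2, 1↦6, 2↦0} (+9 more)
R2: 1 valid match — {0↦1, 1↦4, 2↦5, 3↦2}
R3: no valid match — LHS pattern not found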